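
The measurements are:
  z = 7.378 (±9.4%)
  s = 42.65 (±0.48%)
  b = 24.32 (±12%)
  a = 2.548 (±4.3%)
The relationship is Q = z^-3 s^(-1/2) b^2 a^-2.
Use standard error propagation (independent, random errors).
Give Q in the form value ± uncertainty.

0.03473 ± 0.0132

Products/powers → add relative errors in quadrature, weighted by exponent:
  (-3·δz/z)² = (-3×0.0940)² = 0.0795;  (−½·δs/s)² = (-0.5×0.00480)² = 5.76e-06;  (2·δb/b)² = (2×0.120)² = 0.0576;  (-2·δa/a)² = (-2×0.0430)² = 0.00740
δQ/Q = √(0.145) = 0.380
Q = 0.03473, so δQ = 0.380 × 0.03473 = 0.0132.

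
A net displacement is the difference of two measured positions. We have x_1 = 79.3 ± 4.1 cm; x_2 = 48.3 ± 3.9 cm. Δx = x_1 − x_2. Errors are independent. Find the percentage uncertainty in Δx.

18.3%

Each term contributes (cᵢ δxᵢ)² to (δΔx)²:
  (δx_1)² = 16.8;  (δx_2)² = 15.2
δΔx = √(32.0) = 5.66 cm
Δx = 31.0 cm, so δΔx/Δx = 5.66/31.0 = 0.183.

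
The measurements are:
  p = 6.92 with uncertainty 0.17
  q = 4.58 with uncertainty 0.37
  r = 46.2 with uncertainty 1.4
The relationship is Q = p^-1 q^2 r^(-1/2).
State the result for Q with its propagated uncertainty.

0.446 ± 0.0732

Q is a product of powers, so relative uncertainties combine in quadrature:
  (-1·δp/p)² = (-1×0.0246)² = 0.000604;  (2·δq/q)² = (2×0.0808)² = 0.0261;  (−½·δr/r)² = (-0.5×0.0303)² = 0.000230
δQ/Q = √(0.0269) = 0.164
Q = 0.446, so δQ = 0.164 × 0.446 = 0.0732.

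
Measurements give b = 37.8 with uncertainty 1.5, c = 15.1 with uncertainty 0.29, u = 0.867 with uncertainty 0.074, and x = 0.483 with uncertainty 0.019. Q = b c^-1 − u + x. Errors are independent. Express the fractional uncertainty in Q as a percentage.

Let p = b·c^-1 = 2.50. δp/p = √((1·δb/b)² + (-1·δc/c)²) = √(0.00157 + 0.000369) = 0.0441, so δp = 0.110.
Q = p − u + x: δQ = √(δp² + δu² + δx²) = √(0.0122 + 0.00548 + 0.000361) = 0.134
Q = 2.12, so δQ/Q = 0.134/2.12 = 0.0633.

6.33%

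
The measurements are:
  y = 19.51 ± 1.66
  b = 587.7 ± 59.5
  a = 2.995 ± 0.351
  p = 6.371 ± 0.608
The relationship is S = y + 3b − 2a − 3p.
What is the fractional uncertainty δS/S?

Each term contributes (cᵢ δxᵢ)² to (δS)²:
  (δy)² = 2.76;  (3·δb)² = 31900;  (2·δa)² = 0.493;  (3·δp)² = 3.33
δS = √(31900) = 179
S = 1758, so δS/S = 179/1758 = 0.102.

0.102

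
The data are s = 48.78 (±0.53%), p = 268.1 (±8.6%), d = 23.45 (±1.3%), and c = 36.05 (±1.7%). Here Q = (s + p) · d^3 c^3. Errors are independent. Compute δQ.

1.86e+10

Let u = s + p = 316.9. δu = √(δs² + δp²) = √(0.0668 + 532) = 23.1, so δu/u = 0.0728.
Q is then a monomial in u, d, c:
δQ/Q = √((δu/u)² + (3·δd/d)² + (3·δc/c)²) = √(0.00529 + 0.00152 + 0.00260) = 0.0970
Q = 1.914e+11, so δQ = 0.0970 × 1.914e+11 = 1.86e+10.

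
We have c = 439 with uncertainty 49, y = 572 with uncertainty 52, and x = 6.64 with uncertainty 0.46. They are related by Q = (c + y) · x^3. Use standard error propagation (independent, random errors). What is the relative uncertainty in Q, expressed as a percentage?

Let u = c + y = 1010. δu = √(δc² + δy²) = √(2400 + 2700) = 71.4, so δu/u = 0.0707.
Q is then a monomial in u, x:
δQ/Q = √((δu/u)² + (3·δx/x)²) = √(0.00499 + 0.0432) = 0.220

22.0%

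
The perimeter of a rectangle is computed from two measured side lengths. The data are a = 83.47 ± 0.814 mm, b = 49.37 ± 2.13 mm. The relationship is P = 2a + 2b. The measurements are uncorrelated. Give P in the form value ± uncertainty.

P is a linear combination, so absolute uncertainties add in quadrature:
  (2·δa)² = 2.65;  (2·δb)² = 18.1
δP = √(20.8) = 4.56 mm
P = 265.7 mm.

265.7 ± 4.56 mm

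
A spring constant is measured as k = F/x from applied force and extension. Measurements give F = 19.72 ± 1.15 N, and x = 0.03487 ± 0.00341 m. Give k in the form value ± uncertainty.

For a monomial k ∝ F, x^-1, fractional errors add in quadrature:
  (1·δF/F)² = (1×0.0583)² = 0.00340;  (-1·δx/x)² = (-1×0.0978)² = 0.00956
δk/k = √(0.0130) = 0.114
k = 565.5 N/m, so δk = 0.114 × 565.5 = 64.4 N/m.

565.5 ± 64.4 N/m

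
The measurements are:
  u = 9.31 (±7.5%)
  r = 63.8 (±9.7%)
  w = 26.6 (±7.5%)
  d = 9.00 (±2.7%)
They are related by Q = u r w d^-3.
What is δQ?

3.58

Q is a product of powers, so relative uncertainties combine in quadrature:
  (1·δu/u)² = (1×0.0750)² = 0.00562;  (1·δr/r)² = (1×0.0970)² = 0.00941;  (1·δw/w)² = (1×0.0750)² = 0.00562;  (-3·δd/d)² = (-3×0.0270)² = 0.00656
δQ/Q = √(0.0272) = 0.165
Q = 21.7, so δQ = 0.165 × 21.7 = 3.58.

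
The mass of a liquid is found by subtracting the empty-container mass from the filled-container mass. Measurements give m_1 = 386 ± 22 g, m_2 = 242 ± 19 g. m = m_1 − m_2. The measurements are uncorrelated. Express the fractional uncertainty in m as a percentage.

20.2%

For a sum/difference, combine absolute errors in quadrature:
  (δm_1)² = 484;  (δm_2)² = 361
δm = √(845) = 29.1 g
m = 144 g, so δm/m = 29.1/144 = 0.202.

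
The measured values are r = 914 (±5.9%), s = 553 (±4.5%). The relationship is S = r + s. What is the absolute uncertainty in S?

59.4

Each term contributes (cᵢ δxᵢ)² to (δS)²:
  (δr)² = 2910;  (δs)² = 619
δS = √(3530) = 59.4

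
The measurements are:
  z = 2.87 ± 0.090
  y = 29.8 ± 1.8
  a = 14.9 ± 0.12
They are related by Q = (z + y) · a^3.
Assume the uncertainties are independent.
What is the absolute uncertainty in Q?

6510

Let u = z + y = 32.7. δu = √(δz² + δy²) = √(0.00810 + 3.24) = 1.80, so δu/u = 0.0552.
Q is then a monomial in u, a:
δQ/Q = √((δu/u)² + (3·δa/a)²) = √(0.00304 + 0.000584) = 0.0602
Q = 1.08e+05, so δQ = 0.0602 × 1.08e+05 = 6510.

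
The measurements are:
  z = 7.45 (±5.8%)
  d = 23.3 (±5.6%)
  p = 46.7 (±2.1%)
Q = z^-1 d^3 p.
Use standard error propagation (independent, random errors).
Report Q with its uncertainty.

Relative error in a monomial: (δQ/Q)² = Σ (nᵢ · δxᵢ/xᵢ)².
  (-1·δz/z)² = (-1×0.0580)² = 0.00336;  (3·δd/d)² = (3×0.0560)² = 0.0282;  (1·δp/p)² = (1×0.0210)² = 0.000441
δQ/Q = √(0.0320) = 0.179
Q = 79300, so δQ = 0.179 × 79300 = 14200.

79300 ± 14200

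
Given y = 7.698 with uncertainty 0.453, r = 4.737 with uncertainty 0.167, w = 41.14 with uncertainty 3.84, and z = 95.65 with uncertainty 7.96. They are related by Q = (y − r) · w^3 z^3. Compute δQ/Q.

0.409

Let u = y − r = 2.961. δu = √(δy² + δr²) = √(0.205 + 0.0279) = 0.483, so δu/u = 0.163.
Q is then a monomial in u, w, z:
δQ/Q = √((δu/u)² + (3·δw/w)² + (3·δz/z)²) = √(0.0266 + 0.0784 + 0.0623) = 0.409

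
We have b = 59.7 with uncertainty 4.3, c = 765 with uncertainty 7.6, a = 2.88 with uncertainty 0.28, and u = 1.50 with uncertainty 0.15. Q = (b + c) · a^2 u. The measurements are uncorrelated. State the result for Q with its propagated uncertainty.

10300 ± 2250

Let w = b + c = 825. δw = √(δb² + δc²) = √(18.5 + 57.8) = 8.73, so δw/w = 0.0106.
Q is then a monomial in w, a, u:
δQ/Q = √((δw/w)² + (2·δa/a)² + (1·δu/u)²) = √(0.000112 + 0.0378 + 0.0100) = 0.219
Q = 10300, so δQ = 0.219 × 10300 = 2250.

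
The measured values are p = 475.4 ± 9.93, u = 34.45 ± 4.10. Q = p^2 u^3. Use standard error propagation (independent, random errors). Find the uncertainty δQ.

For a monomial Q ∝ p^2, u^3, fractional errors add in quadrature:
  (2·δp/p)² = (2×0.0209)² = 0.00175;  (3·δu/u)² = (3×0.119)² = 0.127
δQ/Q = √(0.129) = 0.359
Q = 9.24e+09, so δQ = 0.359 × 9.24e+09 = 3.32e+09.

3.32e+09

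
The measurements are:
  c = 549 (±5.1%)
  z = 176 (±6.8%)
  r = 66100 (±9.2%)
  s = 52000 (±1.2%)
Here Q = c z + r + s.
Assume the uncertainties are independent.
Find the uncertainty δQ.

Let p = c·z = 96600. δp/p = √((1·δc/c)² + (1·δz/z)²) = √(0.00260 + 0.00462) = 0.0850, so δp = 8210.
Q = p + r + s: δQ = √(δp² + δr² + δs²) = √(6.75e+07 + 3.7e+07 + 3.89e+05) = 10200

10200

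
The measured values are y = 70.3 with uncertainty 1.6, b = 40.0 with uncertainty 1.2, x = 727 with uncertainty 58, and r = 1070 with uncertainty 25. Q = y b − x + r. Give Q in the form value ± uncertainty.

Let p = y·b = 2810. δp/p = √((1·δy/y)² + (1·δb/b)²) = √(0.000518 + 0.000900) = 0.0377, so δp = 106.
Q = p − x + r: δQ = √(δp² + δx² + δr²) = √(11200 + 3360 + 625) = 123
Q = 3160.

3160 ± 123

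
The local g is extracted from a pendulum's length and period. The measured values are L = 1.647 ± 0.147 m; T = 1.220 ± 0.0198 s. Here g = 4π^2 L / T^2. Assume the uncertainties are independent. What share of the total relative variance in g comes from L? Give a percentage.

(δg/g)² = (1·δL/L)² + (-2·δT/T)²
  L term: (1×0.0893)² = 0.00797
  T term: (-2×0.0162)² = 0.00105
Total = 0.00902. Share from L = 0.00797/0.00902 = 0.883.

88.3%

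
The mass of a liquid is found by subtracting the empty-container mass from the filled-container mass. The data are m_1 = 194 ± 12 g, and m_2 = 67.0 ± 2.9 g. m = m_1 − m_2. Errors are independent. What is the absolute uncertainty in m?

Sums and differences: (δm)² = Σ (cᵢ δxᵢ)².
  (δm_1)² = 144;  (δm_2)² = 8.41
δm = √(152) = 12.3 g

12.3 g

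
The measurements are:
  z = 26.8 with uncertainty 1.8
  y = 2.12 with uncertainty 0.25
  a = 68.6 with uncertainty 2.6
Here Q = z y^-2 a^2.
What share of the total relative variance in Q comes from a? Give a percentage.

8.72%

(δQ/Q)² = (1·δz/z)² + (-2·δy/y)² + (2·δa/a)²
  z term: (1×0.0672)² = 0.00451
  y term: (-2×0.118)² = 0.0556
  a term: (2×0.0379)² = 0.00575
Total = 0.0659. Share from a = 0.00575/0.0659 = 0.0872.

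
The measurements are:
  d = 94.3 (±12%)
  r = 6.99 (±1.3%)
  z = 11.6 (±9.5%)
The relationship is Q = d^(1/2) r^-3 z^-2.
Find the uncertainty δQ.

4.29e-05

Relative error in a monomial: (δQ/Q)² = Σ (nᵢ · δxᵢ/xᵢ)².
  (½·δd/d)² = (0.5×0.120)² = 0.00360;  (-3·δr/r)² = (-3×0.0130)² = 0.00152;  (-2·δz/z)² = (-2×0.0950)² = 0.0361
δQ/Q = √(0.0412) = 0.203
Q = 0.000211, so δQ = 0.203 × 0.000211 = 4.29e-05.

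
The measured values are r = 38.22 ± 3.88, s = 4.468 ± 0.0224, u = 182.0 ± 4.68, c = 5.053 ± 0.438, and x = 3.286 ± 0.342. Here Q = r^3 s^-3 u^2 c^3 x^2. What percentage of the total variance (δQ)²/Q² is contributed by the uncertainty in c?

(δQ/Q)² = (3·δr/r)² + (-3·δs/s)² + (2·δu/u)² + (3·δc/c)² + (2·δx/x)²
  r term: (3×0.102)² = 0.0928
  s term: (-3×0.00501)² = 0.000226
  u term: (2×0.0257)² = 0.00264
  c term: (3×0.0867)² = 0.0676
  x term: (2×0.104)² = 0.0433
Total = 0.207. Share from c = 0.0676/0.207 = 0.327.

32.7%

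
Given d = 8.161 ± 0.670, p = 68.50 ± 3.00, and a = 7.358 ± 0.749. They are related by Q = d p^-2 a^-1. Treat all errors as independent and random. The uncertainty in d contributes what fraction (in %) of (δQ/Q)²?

(δQ/Q)² = (1·δd/d)² + (-2·δp/p)² + (-1·δa/a)²
  d term: (1×0.0821)² = 0.00674
  p term: (-2×0.0438)² = 0.00767
  a term: (-1×0.102)² = 0.0104
Total = 0.0248. Share from d = 0.00674/0.0248 = 0.272.

27.2%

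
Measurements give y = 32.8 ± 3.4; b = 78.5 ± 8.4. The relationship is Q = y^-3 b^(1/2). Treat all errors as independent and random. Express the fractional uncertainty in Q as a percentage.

31.6%

Each factor contributes (exponent × relative error)² to (δQ/Q)²:
  (-3·δy/y)² = (-3×0.104)² = 0.0967;  (½·δb/b)² = (0.5×0.107)² = 0.00286
δQ/Q = √(0.0996) = 0.316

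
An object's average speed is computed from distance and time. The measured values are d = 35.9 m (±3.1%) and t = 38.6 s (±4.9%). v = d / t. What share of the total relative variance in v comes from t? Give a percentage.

71.4%

(δv/v)² = (1·δd/d)² + (-1·δt/t)²
  d term: (1×0.0310)² = 0.000961
  t term: (-1×0.0490)² = 0.00240
Total = 0.00336. Share from t = 0.00240/0.00336 = 0.714.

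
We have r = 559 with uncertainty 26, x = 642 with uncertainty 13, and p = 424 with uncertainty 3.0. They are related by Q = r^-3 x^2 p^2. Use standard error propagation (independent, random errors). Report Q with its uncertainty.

Q is a product of powers, so relative uncertainties combine in quadrature:
  (-3·δr/r)² = (-3×0.0465)² = 0.0195;  (2·δx/x)² = (2×0.0202)² = 0.00164;  (2·δp/p)² = (2×0.00708)² = 0.000200
δQ/Q = √(0.0213) = 0.146
Q = 424, so δQ = 0.146 × 424 = 61.9.

424 ± 61.9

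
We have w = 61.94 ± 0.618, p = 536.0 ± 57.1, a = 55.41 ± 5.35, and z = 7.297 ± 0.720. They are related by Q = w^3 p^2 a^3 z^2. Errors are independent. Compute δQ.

Q is a product of powers, so relative uncertainties combine in quadrature:
  (3·δw/w)² = (3×0.00998)² = 0.000896;  (2·δp/p)² = (2×0.107)² = 0.0454;  (3·δa/a)² = (3×0.0966)² = 0.0839;  (2·δz/z)² = (2×0.0987)² = 0.0389
δQ/Q = √(0.169) = 0.411
Q = 6.184e+17, so δQ = 0.411 × 6.184e+17 = 2.54e+17.

2.54e+17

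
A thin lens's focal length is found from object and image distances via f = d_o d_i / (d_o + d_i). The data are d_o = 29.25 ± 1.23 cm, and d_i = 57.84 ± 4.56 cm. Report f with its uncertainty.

∂f/∂d_o = (d_i/(d_o+d_i))² = 0.441;  ∂f/∂d_i = (d_o/(d_o+d_i))² = 0.113
δf = √((∂f/∂d_o · δd_o)² + (∂f/∂d_i · δd_i)²) = √(0.294 + 0.265) = 0.748 cm
f = 19.43 cm.

19.43 ± 0.748 cm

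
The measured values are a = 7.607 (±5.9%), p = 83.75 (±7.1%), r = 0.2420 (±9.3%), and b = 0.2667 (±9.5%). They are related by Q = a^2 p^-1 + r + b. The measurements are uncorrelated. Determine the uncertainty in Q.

Let w = a^2·p^-1 = 0.6909. δw/w = √((2·δa/a)² + (-1·δp/p)²) = √(0.0139 + 0.00504) = 0.138, so δw = 0.0952.
Q = w + r + b: δQ = √(δw² + δr² + δb²) = √(0.00905 + 0.000507 + 0.000642) = 0.101

0.101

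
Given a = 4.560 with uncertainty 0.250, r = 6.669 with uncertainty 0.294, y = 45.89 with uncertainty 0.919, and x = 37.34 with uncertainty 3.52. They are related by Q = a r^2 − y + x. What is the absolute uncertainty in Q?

Let p = a·r^2 = 202.8. δp/p = √((1·δa/a)² + (2·δr/r)²) = √(0.00301 + 0.00777) = 0.104, so δp = 21.1.
Q = p − y + x: δQ = √(δp² + δy² + δx²) = √(443 + 0.845 + 12.4) = 21.4

21.4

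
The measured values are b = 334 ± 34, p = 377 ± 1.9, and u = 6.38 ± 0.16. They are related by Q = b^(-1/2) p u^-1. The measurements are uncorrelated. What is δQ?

Since Q is a product/quotient, work with relative uncertainties:
  (−½·δb/b)² = (-0.5×0.102)² = 0.00259;  (1·δp/p)² = (1×0.00504)² = 2.54e-05;  (-1·δu/u)² = (-1×0.0251)² = 0.000629
δQ/Q = √(0.00324) = 0.0570
Q = 3.23, so δQ = 0.0570 × 3.23 = 0.184.

0.184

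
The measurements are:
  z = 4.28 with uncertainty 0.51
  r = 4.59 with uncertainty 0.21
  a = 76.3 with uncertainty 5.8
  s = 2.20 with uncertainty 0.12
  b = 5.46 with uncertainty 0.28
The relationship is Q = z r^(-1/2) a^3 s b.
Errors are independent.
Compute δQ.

Q is a product of powers, so relative uncertainties combine in quadrature:
  (1·δz/z)² = (1×0.119)² = 0.0142;  (−½·δr/r)² = (-0.5×0.0458)² = 0.000523;  (3·δa/a)² = (3×0.0760)² = 0.0520;  (1·δs/s)² = (1×0.0545)² = 0.00298;  (1·δb/b)² = (1×0.0513)² = 0.00263
δQ/Q = √(0.0723) = 0.269
Q = 1.07e+07, so δQ = 0.269 × 1.07e+07 = 2.87e+06.

2.87e+06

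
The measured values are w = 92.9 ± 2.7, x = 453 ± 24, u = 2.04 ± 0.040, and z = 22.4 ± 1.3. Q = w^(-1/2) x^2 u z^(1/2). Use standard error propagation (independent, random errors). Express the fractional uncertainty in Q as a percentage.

11.3%

Since Q is a product/quotient, work with relative uncertainties:
  (−½·δw/w)² = (-0.5×0.0291)² = 0.000211;  (2·δx/x)² = (2×0.0530)² = 0.0112;  (1·δu/u)² = (1×0.0196)² = 0.000384;  (½·δz/z)² = (0.5×0.0580)² = 0.000842
δQ/Q = √(0.0127) = 0.113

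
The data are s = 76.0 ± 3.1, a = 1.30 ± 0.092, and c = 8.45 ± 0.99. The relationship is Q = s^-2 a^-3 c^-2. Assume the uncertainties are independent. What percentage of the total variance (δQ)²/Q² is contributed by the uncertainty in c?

51.5%

(δQ/Q)² = (-2·δs/s)² + (-3·δa/a)² + (-2·δc/c)²
  s term: (-2×0.0408)² = 0.00666
  a term: (-3×0.0708)² = 0.0451
  c term: (-2×0.117)² = 0.0549
Total = 0.107. Share from c = 0.0549/0.107 = 0.515.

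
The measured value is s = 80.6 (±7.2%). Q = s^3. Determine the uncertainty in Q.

Each factor contributes (exponent × relative error)² to (δQ/Q)²:
  (3·δs/s)² = (3×0.0720)² = 0.0467
δQ/Q = √(0.0467) = 0.216
Q = 5.24e+05, so δQ = 0.216 × 5.24e+05 = 1.13e+05.

1.13e+05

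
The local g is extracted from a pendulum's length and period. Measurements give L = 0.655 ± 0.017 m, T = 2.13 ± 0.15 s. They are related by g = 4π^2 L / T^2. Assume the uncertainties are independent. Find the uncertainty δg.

0.816 m/s^2

Each factor contributes (exponent × relative error)² to (δg/g)²:
  (1·δL/L)² = (1×0.0260)² = 0.000674;  (-2·δT/T)² = (-2×0.0704)² = 0.0198
δg/g = √(0.0205) = 0.143
g = 5.70 m/s^2, so δg = 0.143 × 5.70 = 0.816 m/s^2.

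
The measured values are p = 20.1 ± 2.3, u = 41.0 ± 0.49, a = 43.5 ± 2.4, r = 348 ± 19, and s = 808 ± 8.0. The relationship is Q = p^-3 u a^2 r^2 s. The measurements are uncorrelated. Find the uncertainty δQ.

Products/powers → add relative errors in quadrature, weighted by exponent:
  (-3·δp/p)² = (-3×0.114)² = 0.118;  (1·δu/u)² = (1×0.0120)² = 0.000143;  (2·δa/a)² = (2×0.0552)² = 0.0122;  (2·δr/r)² = (2×0.0546)² = 0.0119;  (1·δs/s)² = (1×0.00990)² = 9.8e-05
δQ/Q = √(0.142) = 0.377
Q = 9.35e+08, so δQ = 0.377 × 9.35e+08 = 3.53e+08.

3.53e+08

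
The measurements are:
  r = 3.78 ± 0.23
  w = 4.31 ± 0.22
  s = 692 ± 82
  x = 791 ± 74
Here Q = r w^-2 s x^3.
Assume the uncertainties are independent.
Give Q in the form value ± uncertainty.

For a monomial Q ∝ r, w^-2, s, x^3, fractional errors add in quadrature:
  (1·δr/r)² = (1×0.0608)² = 0.00370;  (-2·δw/w)² = (-2×0.0510)² = 0.0104;  (1·δs/s)² = (1×0.118)² = 0.0140;  (3·δx/x)² = (3×0.0936)² = 0.0788
δQ/Q = √(0.107) = 0.327
Q = 6.97e+10, so δQ = 0.327 × 6.97e+10 = 2.28e+10.

(6.97 ± 2.28) × 10^10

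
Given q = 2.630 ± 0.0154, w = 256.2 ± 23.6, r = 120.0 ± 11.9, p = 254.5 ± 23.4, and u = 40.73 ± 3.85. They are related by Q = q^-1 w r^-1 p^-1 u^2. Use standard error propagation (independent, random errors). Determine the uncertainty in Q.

1.32

For a monomial Q ∝ q^-1, w, r^-1, p^-1, u^2, fractional errors add in quadrature:
  (-1·δq/q)² = (-1×0.00586)² = 3.43e-05;  (1·δw/w)² = (1×0.0921)² = 0.00849;  (-1·δr/r)² = (-1×0.0992)² = 0.00983;  (-1·δp/p)² = (-1×0.0919)² = 0.00845;  (2·δu/u)² = (2×0.0945)² = 0.0357
δQ/Q = √(0.0625) = 0.250
Q = 5.292, so δQ = 0.250 × 5.292 = 1.32.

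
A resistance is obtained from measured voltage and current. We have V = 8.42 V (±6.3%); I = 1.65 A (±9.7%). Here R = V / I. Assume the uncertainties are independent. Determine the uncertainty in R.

For a monomial R ∝ V, I^-1, fractional errors add in quadrature:
  (1·δV/V)² = (1×0.0630)² = 0.00397;  (-1·δI/I)² = (-1×0.0970)² = 0.00941
δR/R = √(0.0134) = 0.116
R = 5.10 Ω, so δR = 0.116 × 5.10 = 0.590 Ω.

0.590 Ω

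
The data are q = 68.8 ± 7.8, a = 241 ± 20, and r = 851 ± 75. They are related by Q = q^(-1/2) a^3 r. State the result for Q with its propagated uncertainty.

Since Q is a product/quotient, work with relative uncertainties:
  (−½·δq/q)² = (-0.5×0.113)² = 0.00321;  (3·δa/a)² = (3×0.0830)² = 0.0620;  (1·δr/r)² = (1×0.0881)² = 0.00777
δQ/Q = √(0.0730) = 0.270
Q = 1.44e+09, so δQ = 0.270 × 1.44e+09 = 3.88e+08.

(1.44 ± 0.388) × 10^9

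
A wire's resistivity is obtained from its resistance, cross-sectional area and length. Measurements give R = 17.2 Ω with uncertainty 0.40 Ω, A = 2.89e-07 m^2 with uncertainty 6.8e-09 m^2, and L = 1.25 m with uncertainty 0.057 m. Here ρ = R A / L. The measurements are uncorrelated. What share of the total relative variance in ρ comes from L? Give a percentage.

65.5%

(δρ/ρ)² = (1·δR/R)² + (1·δA/A)² + (-1·δL/L)²
  R term: (1×0.0233)² = 0.000541
  A term: (1×0.0235)² = 0.000554
  L term: (-1×0.0456)² = 0.00208
Total = 0.00317. Share from L = 0.00208/0.00317 = 0.655.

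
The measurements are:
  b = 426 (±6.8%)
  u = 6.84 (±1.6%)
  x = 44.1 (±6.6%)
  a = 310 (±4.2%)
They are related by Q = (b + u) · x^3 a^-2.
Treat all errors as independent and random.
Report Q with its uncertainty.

Let w = b + u = 433. δw = √(δb² + δu²) = √(839 + 0.0120) = 29.0, so δw/w = 0.0669.
Q is then a monomial in w, x, a:
δQ/Q = √((δw/w)² + (3·δx/x)² + (-2·δa/a)²) = √(0.00448 + 0.0392 + 0.00706) = 0.225
Q = 386, so δQ = 0.225 × 386 = 87.0.

386 ± 87.0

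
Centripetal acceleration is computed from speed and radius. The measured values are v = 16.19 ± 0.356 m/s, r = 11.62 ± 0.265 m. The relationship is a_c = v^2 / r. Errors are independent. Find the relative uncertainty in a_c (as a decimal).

Products/powers → add relative errors in quadrature, weighted by exponent:
  (2·δv/v)² = (2×0.0220)² = 0.00193;  (-1·δr/r)² = (-1×0.0228)² = 0.000520
δa_c/a_c = √(0.00245) = 0.0495

0.0495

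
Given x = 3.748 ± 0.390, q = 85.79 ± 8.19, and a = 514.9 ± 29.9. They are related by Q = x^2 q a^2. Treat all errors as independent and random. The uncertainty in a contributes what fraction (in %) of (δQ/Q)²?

20.5%

(δQ/Q)² = (2·δx/x)² + (1·δq/q)² + (2·δa/a)²
  x term: (2×0.104)² = 0.0433
  q term: (1×0.0955)² = 0.00911
  a term: (2×0.0581)² = 0.0135
Total = 0.0659. Share from a = 0.0135/0.0659 = 0.205.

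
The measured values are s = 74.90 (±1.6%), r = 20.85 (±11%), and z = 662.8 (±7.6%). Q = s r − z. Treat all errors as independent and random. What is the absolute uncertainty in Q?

Let p = s·r = 1562. δp/p = √((1·δs/s)² + (1·δr/r)²) = √(0.000256 + 0.0121) = 0.111, so δp = 174.
Q = p − z: δQ = √(δp² + δz²) = √(30100 + 2540) = 181

181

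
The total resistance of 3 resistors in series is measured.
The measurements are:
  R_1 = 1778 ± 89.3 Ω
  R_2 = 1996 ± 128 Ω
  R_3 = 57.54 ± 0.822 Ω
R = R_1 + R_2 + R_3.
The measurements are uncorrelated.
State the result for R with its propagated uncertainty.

3832 ± 156 Ω

Each term contributes (cᵢ δxᵢ)² to (δR)²:
  (δR_1)² = 7970;  (δR_2)² = 16400;  (δR_3)² = 0.676
δR = √(24400) = 156 Ω
R = 3832 Ω.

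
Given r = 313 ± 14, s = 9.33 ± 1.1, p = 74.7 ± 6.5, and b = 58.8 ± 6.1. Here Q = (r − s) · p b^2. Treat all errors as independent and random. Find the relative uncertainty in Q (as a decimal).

0.230

Let u = r − s = 304. δu = √(δr² + δs²) = √(196 + 1.21) = 14.0, so δu/u = 0.0462.
Q is then a monomial in u, p, b:
δQ/Q = √((δu/u)² + (1·δp/p)² + (2·δb/b)²) = √(0.00214 + 0.00757 + 0.0430) = 0.230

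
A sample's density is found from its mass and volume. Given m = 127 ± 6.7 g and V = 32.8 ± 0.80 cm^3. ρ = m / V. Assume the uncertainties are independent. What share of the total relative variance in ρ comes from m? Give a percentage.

82.4%

(δρ/ρ)² = (1·δm/m)² + (-1·δV/V)²
  m term: (1×0.0528)² = 0.00278
  V term: (-1×0.0244)² = 0.000595
Total = 0.00338. Share from m = 0.00278/0.00338 = 0.824.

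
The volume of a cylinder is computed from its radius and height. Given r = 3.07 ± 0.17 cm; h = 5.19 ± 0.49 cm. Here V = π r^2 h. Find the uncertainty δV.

For a monomial V ∝ r^2, h, fractional errors add in quadrature:
  (2·δr/r)² = (2×0.0554)² = 0.0123;  (1·δh/h)² = (1×0.0944)² = 0.00891
δV/V = √(0.0212) = 0.146
V = 154 cm^3, so δV = 0.146 × 154 = 22.4 cm^3.

22.4 cm^3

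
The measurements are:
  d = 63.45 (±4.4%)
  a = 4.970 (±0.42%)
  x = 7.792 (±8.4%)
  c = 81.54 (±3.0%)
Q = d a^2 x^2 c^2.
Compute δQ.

1.16e+08

For a monomial Q ∝ d, a^2, x^2, c^2, fractional errors add in quadrature:
  (1·δd/d)² = (1×0.0440)² = 0.00194;  (2·δa/a)² = (2×0.00420)² = 7.06e-05;  (2·δx/x)² = (2×0.0840)² = 0.0282;  (2·δc/c)² = (2×0.0300)² = 0.00360
δQ/Q = √(0.0338) = 0.184
Q = 6.327e+08, so δQ = 0.184 × 6.327e+08 = 1.16e+08.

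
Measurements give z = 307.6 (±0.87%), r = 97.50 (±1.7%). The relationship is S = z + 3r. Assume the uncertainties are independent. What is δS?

5.65

S is a linear combination, so absolute uncertainties add in quadrature:
  (δz)² = 7.16;  (3·δr)² = 24.7
δS = √(31.9) = 5.65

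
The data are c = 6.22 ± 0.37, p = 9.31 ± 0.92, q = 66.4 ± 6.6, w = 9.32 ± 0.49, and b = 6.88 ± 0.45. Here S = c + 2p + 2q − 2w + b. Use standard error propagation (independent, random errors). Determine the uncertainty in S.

13.4

For a sum/difference, combine absolute errors in quadrature:
  (δc)² = 0.137;  (2·δp)² = 3.39;  (2·δq)² = 174;  (2·δw)² = 0.960;  (δb)² = 0.203
δS = √(179) = 13.4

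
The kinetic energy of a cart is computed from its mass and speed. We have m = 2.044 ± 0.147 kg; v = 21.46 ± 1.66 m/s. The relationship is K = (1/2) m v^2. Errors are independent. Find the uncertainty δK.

For a monomial K ∝ m, v^2, fractional errors add in quadrature:
  (1·δm/m)² = (1×0.0719)² = 0.00517;  (2·δv/v)² = (2×0.0774)² = 0.0239
δK/K = √(0.0291) = 0.171
K = 470.7 J, so δK = 0.171 × 470.7 = 80.3 J.

80.3 J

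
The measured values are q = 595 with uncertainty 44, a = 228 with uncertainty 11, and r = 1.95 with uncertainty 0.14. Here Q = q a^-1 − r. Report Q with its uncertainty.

Let p = q·a^-1 = 2.61. δp/p = √((1·δq/q)² + (-1·δa/a)²) = √(0.00547 + 0.00233) = 0.0883, so δp = 0.230.
Q = p − r: δQ = √(δp² + δr²) = √(0.0531 + 0.0196) = 0.270
Q = 0.660.

0.660 ± 0.270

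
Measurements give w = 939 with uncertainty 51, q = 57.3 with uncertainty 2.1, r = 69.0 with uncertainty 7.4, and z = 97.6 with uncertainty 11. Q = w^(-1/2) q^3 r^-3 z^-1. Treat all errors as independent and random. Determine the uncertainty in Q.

6.88e-05

Each factor contributes (exponent × relative error)² to (δQ/Q)²:
  (−½·δw/w)² = (-0.5×0.0543)² = 0.000737;  (3·δq/q)² = (3×0.0366)² = 0.0121;  (-3·δr/r)² = (-3×0.107)² = 0.104;  (-1·δz/z)² = (-1×0.113)² = 0.0127
δQ/Q = √(0.129) = 0.359
Q = 0.000191, so δQ = 0.359 × 0.000191 = 6.88e-05.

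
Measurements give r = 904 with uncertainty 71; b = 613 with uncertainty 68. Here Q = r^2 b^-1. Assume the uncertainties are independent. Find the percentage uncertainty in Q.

19.2%

Products/powers → add relative errors in quadrature, weighted by exponent:
  (2·δr/r)² = (2×0.0785)² = 0.0247;  (-1·δb/b)² = (-1×0.111)² = 0.0123
δQ/Q = √(0.0370) = 0.192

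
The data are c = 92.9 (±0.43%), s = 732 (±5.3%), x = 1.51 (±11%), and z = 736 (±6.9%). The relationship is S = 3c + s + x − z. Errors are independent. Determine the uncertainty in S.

63.9

For a sum/difference, combine absolute errors in quadrature:
  (3·δc)² = 1.44;  (δs)² = 1510;  (δx)² = 0.0276;  (δz)² = 2580
δS = √(4090) = 63.9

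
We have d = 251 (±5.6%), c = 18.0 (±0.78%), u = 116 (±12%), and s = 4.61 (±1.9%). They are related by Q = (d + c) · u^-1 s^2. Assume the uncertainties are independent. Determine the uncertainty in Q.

6.72

Let w = d + c = 269. δw = √(δd² + δc²) = √(198 + 0.0197) = 14.1, so δw/w = 0.0523.
Q is then a monomial in w, u, s:
δQ/Q = √((δw/w)² + (-1·δu/u)² + (2·δs/s)²) = √(0.00273 + 0.0144 + 0.00144) = 0.136
Q = 49.3, so δQ = 0.136 × 49.3 = 6.72.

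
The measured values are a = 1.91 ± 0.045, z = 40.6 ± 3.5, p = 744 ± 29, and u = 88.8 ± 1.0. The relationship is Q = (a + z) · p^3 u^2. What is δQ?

2e+13

Let w = a + z = 42.5. δw = √(δa² + δz²) = √(0.00202 + 12.2) = 3.50, so δw/w = 0.0823.
Q is then a monomial in w, p, u:
δQ/Q = √((δw/w)² + (3·δp/p)² + (2·δu/u)²) = √(0.00678 + 0.0137 + 0.000507) = 0.145
Q = 1.38e+14, so δQ = 0.145 × 1.38e+14 = 2e+13.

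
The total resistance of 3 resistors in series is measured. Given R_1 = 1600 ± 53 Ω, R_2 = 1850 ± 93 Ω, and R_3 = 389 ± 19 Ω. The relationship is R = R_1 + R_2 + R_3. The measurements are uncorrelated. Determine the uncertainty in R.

Each term contributes (cᵢ δxᵢ)² to (δR)²:
  (δR_1)² = 2810;  (δR_2)² = 8650;  (δR_3)² = 361
δR = √(11800) = 109 Ω

109 Ω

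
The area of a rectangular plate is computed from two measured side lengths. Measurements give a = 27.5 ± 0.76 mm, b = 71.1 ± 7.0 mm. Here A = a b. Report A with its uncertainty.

Since A is a product/quotient, work with relative uncertainties:
  (1·δa/a)² = (1×0.0276)² = 0.000764;  (1·δb/b)² = (1×0.0985)² = 0.00969
δA/A = √(0.0105) = 0.102
A = 1960 mm^2, so δA = 0.102 × 1960 = 200 mm^2.

1960 ± 200 mm^2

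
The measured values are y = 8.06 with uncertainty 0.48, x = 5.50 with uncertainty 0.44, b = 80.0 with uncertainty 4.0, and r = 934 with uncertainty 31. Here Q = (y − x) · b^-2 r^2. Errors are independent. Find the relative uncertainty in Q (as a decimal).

Let u = y − x = 2.56. δu = √(δy² + δx²) = √(0.230 + 0.194) = 0.651, so δu/u = 0.254.
Q is then a monomial in u, b, r:
δQ/Q = √((δu/u)² + (-2·δb/b)² + (2·δr/r)²) = √(0.0647 + 0.0100 + 0.00441) = 0.281

0.281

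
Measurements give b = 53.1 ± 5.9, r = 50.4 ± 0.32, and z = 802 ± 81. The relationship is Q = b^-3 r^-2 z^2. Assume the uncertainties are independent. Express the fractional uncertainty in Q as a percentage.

Each factor contributes (exponent × relative error)² to (δQ/Q)²:
  (-3·δb/b)² = (-3×0.111)² = 0.111;  (-2·δr/r)² = (-2×0.00635)² = 0.000161;  (2·δz/z)² = (2×0.101)² = 0.0408
δQ/Q = √(0.152) = 0.390

39.0%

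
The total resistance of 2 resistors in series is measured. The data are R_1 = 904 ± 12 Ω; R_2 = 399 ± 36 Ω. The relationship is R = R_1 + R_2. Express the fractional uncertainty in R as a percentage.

2.91%

R is a linear combination, so absolute uncertainties add in quadrature:
  (δR_1)² = 144;  (δR_2)² = 1300
δR = √(1440) = 37.9 Ω
R = 1300 Ω, so δR/R = 37.9/1300 = 0.0291.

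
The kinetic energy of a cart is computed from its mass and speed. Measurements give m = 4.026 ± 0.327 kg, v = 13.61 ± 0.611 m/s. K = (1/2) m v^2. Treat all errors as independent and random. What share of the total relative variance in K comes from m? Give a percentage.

(δK/K)² = (1·δm/m)² + (2·δv/v)²
  m term: (1×0.0812)² = 0.00660
  v term: (2×0.0449)² = 0.00806
Total = 0.0147. Share from m = 0.00660/0.0147 = 0.450.

45.0%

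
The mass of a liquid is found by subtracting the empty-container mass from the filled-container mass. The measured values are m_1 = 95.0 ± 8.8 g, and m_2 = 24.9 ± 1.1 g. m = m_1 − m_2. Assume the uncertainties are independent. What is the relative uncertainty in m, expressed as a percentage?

Each term contributes (cᵢ δxᵢ)² to (δm)²:
  (δm_1)² = 77.4;  (δm_2)² = 1.21
δm = √(78.7) = 8.87 g
m = 70.1 g, so δm/m = 8.87/70.1 = 0.127.

12.7%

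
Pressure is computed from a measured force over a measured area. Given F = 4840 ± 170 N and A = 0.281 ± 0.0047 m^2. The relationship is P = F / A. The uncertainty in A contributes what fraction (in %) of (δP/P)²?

(δP/P)² = (1·δF/F)² + (-1·δA/A)²
  F term: (1×0.0351)² = 0.00123
  A term: (-1×0.0167)² = 0.000280
Total = 0.00151. Share from A = 0.000280/0.00151 = 0.185.

18.5%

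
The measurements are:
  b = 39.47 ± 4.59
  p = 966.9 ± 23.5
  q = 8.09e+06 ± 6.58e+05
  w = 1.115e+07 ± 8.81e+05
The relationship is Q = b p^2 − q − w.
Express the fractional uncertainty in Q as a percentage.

Let h = b·p^2 = 3.69e+07. δh/h = √((1·δb/b)² + (2·δp/p)²) = √(0.0135 + 0.00236) = 0.126, so δh = 4.65e+06.
Q = h − q − w: δQ = √(δh² + δq² + δw²) = √(2.16e+13 + 4.33e+11 + 7.76e+11) = 4.78e+06
Q = 1.766e+07, so δQ/Q = 4.78e+06/1.766e+07 = 0.271.

27.1%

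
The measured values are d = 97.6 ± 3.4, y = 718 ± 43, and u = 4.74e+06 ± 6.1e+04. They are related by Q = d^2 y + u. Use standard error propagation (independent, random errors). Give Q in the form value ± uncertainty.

(1.16 ± 0.0631) × 10^7

Let p = d^2·y = 6.84e+06. δp/p = √((2·δd/d)² + (1·δy/y)²) = √(0.00485 + 0.00359) = 0.0919, so δp = 6.28e+05.
Q = p + u: δQ = √(δp² + δu²) = √(3.95e+11 + 3.72e+09) = 6.31e+05
Q = 1.16e+07.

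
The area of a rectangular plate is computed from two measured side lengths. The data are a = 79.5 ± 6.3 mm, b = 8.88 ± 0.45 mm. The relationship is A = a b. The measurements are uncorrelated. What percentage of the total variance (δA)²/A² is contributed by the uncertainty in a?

(δA/A)² = (1·δa/a)² + (1·δb/b)²
  a term: (1×0.0792)² = 0.00628
  b term: (1×0.0507)² = 0.00257
Total = 0.00885. Share from a = 0.00628/0.00885 = 0.710.

71.0%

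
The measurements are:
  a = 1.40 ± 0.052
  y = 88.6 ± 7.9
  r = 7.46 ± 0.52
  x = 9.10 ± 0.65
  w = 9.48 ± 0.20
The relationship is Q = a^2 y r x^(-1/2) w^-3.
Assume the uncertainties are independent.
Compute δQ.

0.0774

Since Q is a product/quotient, work with relative uncertainties:
  (2·δa/a)² = (2×0.0371)² = 0.00552;  (1·δy/y)² = (1×0.0892)² = 0.00795;  (1·δr/r)² = (1×0.0697)² = 0.00486;  (−½·δx/x)² = (-0.5×0.0714)² = 0.00128;  (-3·δw/w)² = (-3×0.0211)² = 0.00401
δQ/Q = √(0.0236) = 0.154
Q = 0.504, so δQ = 0.154 × 0.504 = 0.0774.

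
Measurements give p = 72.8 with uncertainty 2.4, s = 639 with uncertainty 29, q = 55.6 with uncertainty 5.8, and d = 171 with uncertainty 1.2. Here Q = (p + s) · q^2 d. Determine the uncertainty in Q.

8e+07

Let u = p + s = 712. δu = √(δp² + δs²) = √(5.76 + 841) = 29.1, so δu/u = 0.0409.
Q is then a monomial in u, q, d:
δQ/Q = √((δu/u)² + (2·δq/q)² + (1·δd/d)²) = √(0.00167 + 0.0435 + 4.92e-05) = 0.213
Q = 3.76e+08, so δQ = 0.213 × 3.76e+08 = 8e+07.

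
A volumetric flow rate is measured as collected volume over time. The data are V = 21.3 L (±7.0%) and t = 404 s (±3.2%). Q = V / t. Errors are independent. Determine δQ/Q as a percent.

7.70%

For a monomial Q ∝ V, t^-1, fractional errors add in quadrature:
  (1·δV/V)² = (1×0.0700)² = 0.00490;  (-1·δt/t)² = (-1×0.0320)² = 0.00102
δQ/Q = √(0.00592) = 0.0770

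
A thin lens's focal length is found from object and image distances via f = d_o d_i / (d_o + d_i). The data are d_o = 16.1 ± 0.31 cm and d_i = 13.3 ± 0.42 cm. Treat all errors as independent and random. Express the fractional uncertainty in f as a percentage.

1.94%

∂f/∂d_o = (d_i/(d_o+d_i))² = 0.205;  ∂f/∂d_i = (d_o/(d_o+d_i))² = 0.300
δf = √((∂f/∂d_o · δd_o)² + (∂f/∂d_i · δd_i)²) = √(0.00402 + 0.0159) = 0.141 cm
f = 7.28 cm, so δf/f = 0.141/7.28 = 0.0194.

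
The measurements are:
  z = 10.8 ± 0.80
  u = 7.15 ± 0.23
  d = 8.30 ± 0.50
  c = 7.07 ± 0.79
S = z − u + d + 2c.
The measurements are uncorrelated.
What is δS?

1.85

Absolute uncertainties add in quadrature for a linear combination:
  (δz)² = 0.640;  (δu)² = 0.0529;  (δd)² = 0.250;  (2·δc)² = 2.50
δS = √(3.44) = 1.85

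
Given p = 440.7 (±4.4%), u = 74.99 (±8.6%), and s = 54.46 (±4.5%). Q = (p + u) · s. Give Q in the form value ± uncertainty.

Let w = p + u = 515.7. δw = √(δp² + δu²) = √(376 + 41.6) = 20.4, so δw/w = 0.0396.
Q is then a monomial in w, s:
δQ/Q = √((δw/w)² + (1·δs/s)²) = √(0.00157 + 0.00202) = 0.0600
Q = 28080, so δQ = 0.0600 × 28080 = 1680.

28080 ± 1680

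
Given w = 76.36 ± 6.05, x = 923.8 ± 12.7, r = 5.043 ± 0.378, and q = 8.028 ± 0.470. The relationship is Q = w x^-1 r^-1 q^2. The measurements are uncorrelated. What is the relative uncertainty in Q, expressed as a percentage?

Each factor contributes (exponent × relative error)² to (δQ/Q)²:
  (1·δw/w)² = (1×0.0792)² = 0.00628;  (-1·δx/x)² = (-1×0.0137)² = 0.000189;  (-1·δr/r)² = (-1×0.0750)² = 0.00562;  (2·δq/q)² = (2×0.0585)² = 0.0137
δQ/Q = √(0.0258) = 0.161

16.1%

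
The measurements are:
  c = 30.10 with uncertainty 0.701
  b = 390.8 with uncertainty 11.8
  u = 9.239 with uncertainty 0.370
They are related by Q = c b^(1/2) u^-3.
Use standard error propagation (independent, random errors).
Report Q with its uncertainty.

0.7545 ± 0.0930

Relative error in a monomial: (δQ/Q)² = Σ (nᵢ · δxᵢ/xᵢ)².
  (1·δc/c)² = (1×0.0233)² = 0.000542;  (½·δb/b)² = (0.5×0.0302)² = 0.000228;  (-3·δu/u)² = (-3×0.0400)² = 0.0144
δQ/Q = √(0.0152) = 0.123
Q = 0.7545, so δQ = 0.123 × 0.7545 = 0.0930.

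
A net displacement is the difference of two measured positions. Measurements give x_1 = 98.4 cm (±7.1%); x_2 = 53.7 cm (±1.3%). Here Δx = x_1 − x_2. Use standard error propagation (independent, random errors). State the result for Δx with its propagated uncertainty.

Δx is a linear combination, so absolute uncertainties add in quadrature:
  (δx_1)² = 48.8;  (δx_2)² = 0.487
δΔx = √(49.3) = 7.02 cm
Δx = 44.7 cm.

44.7 ± 7.02 cm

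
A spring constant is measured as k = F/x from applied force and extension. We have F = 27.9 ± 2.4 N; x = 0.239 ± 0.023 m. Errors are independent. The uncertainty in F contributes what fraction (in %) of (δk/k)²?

(δk/k)² = (1·δF/F)² + (-1·δx/x)²
  F term: (1×0.0860)² = 0.00740
  x term: (-1×0.0962)² = 0.00926
Total = 0.0167. Share from F = 0.00740/0.0167 = 0.444.

44.4%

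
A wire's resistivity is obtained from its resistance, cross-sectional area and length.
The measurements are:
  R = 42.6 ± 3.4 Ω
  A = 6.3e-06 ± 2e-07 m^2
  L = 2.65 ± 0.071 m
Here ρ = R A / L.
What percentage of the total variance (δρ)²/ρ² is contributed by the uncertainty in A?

12.4%

(δρ/ρ)² = (1·δR/R)² + (1·δA/A)² + (-1·δL/L)²
  R term: (1×0.0798)² = 0.00637
  A term: (1×0.0317)² = 0.00101
  L term: (-1×0.0268)² = 0.000718
Total = 0.00810. Share from A = 0.00101/0.00810 = 0.124.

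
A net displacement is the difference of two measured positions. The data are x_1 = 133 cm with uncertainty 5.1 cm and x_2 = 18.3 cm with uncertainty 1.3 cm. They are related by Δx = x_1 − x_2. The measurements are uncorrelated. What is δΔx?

5.26 cm

Sums and differences: (δΔx)² = Σ (cᵢ δxᵢ)².
  (δx_1)² = 26.0;  (δx_2)² = 1.69
δΔx = √(27.7) = 5.26 cm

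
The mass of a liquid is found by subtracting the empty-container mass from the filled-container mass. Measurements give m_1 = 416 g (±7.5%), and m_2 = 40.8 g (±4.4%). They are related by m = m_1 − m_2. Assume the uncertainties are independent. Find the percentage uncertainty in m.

8.33%

m is a linear combination, so absolute uncertainties add in quadrature:
  (δm_1)² = 973;  (δm_2)² = 3.22
δm = √(977) = 31.3 g
m = 375 g, so δm/m = 31.3/375 = 0.0833.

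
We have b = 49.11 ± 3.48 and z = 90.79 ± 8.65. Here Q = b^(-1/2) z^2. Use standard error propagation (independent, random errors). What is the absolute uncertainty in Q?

228

Q is a product of powers, so relative uncertainties combine in quadrature:
  (−½·δb/b)² = (-0.5×0.0709)² = 0.00126;  (2·δz/z)² = (2×0.0953)² = 0.0363
δQ/Q = √(0.0376) = 0.194
Q = 1176, so δQ = 0.194 × 1176 = 228.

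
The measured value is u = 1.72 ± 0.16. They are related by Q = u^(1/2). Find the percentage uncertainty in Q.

4.65%

Q ∝ u^(1/2), so δQ/Q = |½| · δu/u = 0.5 × 0.0930 = 0.0465.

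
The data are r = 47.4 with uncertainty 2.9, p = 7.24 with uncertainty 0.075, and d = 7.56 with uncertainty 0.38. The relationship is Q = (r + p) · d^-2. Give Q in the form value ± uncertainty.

Let u = r + p = 54.6. δu = √(δr² + δp²) = √(8.41 + 0.00562) = 2.90, so δu/u = 0.0531.
Q is then a monomial in u, d:
δQ/Q = √((δu/u)² + (-2·δd/d)²) = √(0.00282 + 0.0101) = 0.114
Q = 0.956, so δQ = 0.114 × 0.956 = 0.109.

0.956 ± 0.109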